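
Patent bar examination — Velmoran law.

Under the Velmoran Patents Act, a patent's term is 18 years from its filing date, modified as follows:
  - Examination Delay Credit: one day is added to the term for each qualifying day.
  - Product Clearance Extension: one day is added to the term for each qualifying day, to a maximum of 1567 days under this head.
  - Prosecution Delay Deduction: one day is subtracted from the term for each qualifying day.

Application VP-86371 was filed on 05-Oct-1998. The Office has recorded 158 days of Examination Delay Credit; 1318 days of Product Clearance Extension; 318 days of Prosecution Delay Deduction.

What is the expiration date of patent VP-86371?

Base term: filing date + 18 years → 5 October 2016.
Examination Delay Credit: +158 days → 12 March 2017.
Product Clearance Extension: 1318 days (within the 1567-day cap) → +1318 days → 20 October 2020.
Prosecution Delay Deduction: −318 days → 7 December 2019.

2019-12-07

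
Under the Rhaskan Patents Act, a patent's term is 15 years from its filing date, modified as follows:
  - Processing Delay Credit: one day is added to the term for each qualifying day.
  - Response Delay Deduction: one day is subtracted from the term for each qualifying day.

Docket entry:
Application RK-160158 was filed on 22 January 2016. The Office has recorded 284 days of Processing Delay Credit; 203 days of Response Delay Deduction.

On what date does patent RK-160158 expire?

April 13, 2031

Base term: filing date + 15 years → 22 January 2031.
Processing Delay Credit: +284 days → 2 November 2031.
Response Delay Deduction: −203 days → 13 April 2031.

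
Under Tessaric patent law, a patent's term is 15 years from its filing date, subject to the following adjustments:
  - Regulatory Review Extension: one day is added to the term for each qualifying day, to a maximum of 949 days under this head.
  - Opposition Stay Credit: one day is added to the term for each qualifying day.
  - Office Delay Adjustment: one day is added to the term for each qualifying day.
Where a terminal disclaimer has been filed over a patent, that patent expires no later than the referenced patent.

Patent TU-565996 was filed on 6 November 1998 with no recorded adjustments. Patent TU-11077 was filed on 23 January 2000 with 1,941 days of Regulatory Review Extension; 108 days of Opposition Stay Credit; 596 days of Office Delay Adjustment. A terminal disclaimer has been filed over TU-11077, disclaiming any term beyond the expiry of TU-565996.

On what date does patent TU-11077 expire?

2013-11-06

Natural term of TU-11077:
  Base: filing + 15 years → 23 January 2015.
  Regulatory Review Extension: 1941 days claimed exceeds the 949-day cap, so +949 days → 29 August 2017.
  Opposition Stay Credit: +108 days → 15 December 2017.
  Office Delay Adjustment: +596 days → 3 August 2019.
Expiry of referenced patent TU-565996:
  Base: filing + 15 years → 6 November 2013.
Terminal disclaimer: TU-11077 expires on the earlier of 3 August 2019 and 6 November 2013.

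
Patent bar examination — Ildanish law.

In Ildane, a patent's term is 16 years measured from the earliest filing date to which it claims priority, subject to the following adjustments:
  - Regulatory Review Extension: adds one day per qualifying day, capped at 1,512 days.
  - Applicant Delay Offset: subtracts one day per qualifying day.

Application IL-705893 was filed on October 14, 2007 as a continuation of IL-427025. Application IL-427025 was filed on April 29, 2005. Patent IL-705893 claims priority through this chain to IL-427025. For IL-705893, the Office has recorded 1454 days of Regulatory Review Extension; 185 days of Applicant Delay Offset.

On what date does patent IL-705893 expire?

Earliest priority filing: 29 April 2005.
Base term: 29 April 2005 + 16 years → 29 April 2021.
Regulatory Review Extension: 1454 days (within the 1512-day cap) → +1454 days → 22 April 2025.
Applicant Delay Offset: −185 days → 19 October 2024.

October 19, 2024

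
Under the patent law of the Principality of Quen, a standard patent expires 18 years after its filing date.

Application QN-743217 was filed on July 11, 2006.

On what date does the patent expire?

July 11, 2024

Filing date + 18 years → 11 July 2024.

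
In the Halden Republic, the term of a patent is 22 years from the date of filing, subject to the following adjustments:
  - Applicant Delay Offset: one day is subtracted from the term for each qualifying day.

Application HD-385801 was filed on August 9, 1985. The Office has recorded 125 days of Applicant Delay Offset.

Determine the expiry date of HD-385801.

April 6, 2007

Base term: filing date + 22 years → 9 August 2007.
Applicant Delay Offset: −125 days → 6 April 2007.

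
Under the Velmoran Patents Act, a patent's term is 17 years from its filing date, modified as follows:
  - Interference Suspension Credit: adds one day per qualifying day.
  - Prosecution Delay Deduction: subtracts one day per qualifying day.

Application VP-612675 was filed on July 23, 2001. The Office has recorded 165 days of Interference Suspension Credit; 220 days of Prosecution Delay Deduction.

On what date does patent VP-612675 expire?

2018-05-29

Base term: filing date + 17 years → 23 July 2018.
Interference Suspension Credit: +165 days → 4 January 2019.
Prosecution Delay Deduction: −220 days → 29 May 2018.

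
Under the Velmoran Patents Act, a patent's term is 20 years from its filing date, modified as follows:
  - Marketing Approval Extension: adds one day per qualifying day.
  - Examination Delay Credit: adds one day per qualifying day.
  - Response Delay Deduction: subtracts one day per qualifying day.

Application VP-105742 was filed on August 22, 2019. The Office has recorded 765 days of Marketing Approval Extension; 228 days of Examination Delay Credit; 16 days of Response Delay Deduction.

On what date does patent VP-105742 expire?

2042-04-25

Base term: filing date + 20 years → 22 August 2039.
Marketing Approval Extension: +765 days → 25 September 2041.
Examination Delay Credit: +228 days → 11 May 2042.
Response Delay Deduction: −16 days → 25 April 2042.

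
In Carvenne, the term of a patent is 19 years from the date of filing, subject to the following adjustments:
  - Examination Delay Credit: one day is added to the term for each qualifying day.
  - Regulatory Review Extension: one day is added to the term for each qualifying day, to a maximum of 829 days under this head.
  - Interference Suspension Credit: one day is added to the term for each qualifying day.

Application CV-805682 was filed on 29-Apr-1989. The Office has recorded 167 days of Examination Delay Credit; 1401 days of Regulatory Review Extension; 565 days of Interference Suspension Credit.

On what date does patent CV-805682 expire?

Base term: filing date + 19 years → 29 April 2008.
Examination Delay Credit: +167 days → 13 October 2008.
Regulatory Review Extension: 1401 days claimed exceeds the 829-day cap, so +829 days → 20 January 2011.
Interference Suspension Credit: +565 days → 7 August 2012.

August 7, 2012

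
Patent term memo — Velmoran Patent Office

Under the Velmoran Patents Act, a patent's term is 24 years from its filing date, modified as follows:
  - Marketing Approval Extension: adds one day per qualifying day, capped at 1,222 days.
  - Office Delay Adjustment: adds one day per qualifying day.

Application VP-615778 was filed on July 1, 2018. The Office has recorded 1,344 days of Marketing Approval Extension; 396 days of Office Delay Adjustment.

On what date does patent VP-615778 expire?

Base term: filing date + 24 years → 1 July 2042.
Marketing Approval Extension: 1344 days claimed exceeds the 1222-day cap, so +1222 days → 4 November 2045.
Office Delay Adjustment: +396 days → 5 December 2046.

2046-12-05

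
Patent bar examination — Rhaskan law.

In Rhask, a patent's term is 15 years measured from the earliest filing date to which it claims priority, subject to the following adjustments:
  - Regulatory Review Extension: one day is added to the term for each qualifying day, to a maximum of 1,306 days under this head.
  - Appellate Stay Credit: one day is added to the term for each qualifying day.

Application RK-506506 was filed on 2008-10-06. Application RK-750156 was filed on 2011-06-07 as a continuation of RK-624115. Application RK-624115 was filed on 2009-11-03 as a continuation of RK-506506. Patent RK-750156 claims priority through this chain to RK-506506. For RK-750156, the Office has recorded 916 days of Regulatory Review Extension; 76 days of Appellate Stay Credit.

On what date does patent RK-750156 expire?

Earliest priority filing: 6 October 2008.
Base term: 6 October 2008 + 15 years → 6 October 2023.
Regulatory Review Extension: 916 days (within the 1306-day cap) → +916 days → 9 April 2026.
Appellate Stay Credit: +76 days → 24 June 2026.

June 24, 2026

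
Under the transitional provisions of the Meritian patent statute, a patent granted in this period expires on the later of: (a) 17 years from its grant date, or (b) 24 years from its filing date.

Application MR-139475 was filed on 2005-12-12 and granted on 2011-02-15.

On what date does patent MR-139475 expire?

2029-12-12

(a) grant + 17 years → 15 February 2028.
(b) filing + 24 years → 12 December 2029.
Later of the two: 12 December 2029.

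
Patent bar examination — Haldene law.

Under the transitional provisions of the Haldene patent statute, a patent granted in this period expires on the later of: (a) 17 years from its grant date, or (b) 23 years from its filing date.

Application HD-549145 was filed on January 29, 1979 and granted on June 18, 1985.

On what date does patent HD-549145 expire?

2002-06-18

(a) grant + 17 years → 18 June 2002.
(b) filing + 23 years → 29 January 2002.
Later of the two: 18 June 2002.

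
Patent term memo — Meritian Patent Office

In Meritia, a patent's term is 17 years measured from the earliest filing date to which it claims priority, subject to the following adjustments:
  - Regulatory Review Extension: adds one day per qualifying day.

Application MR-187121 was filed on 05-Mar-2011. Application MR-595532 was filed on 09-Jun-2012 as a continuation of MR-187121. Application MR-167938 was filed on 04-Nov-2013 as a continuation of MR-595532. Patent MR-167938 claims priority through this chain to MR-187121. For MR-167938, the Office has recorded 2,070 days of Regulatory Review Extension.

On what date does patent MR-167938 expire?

Earliest priority filing: 5 March 2011.
Base term: 5 March 2011 + 17 years → 5 March 2028.
Regulatory Review Extension: +2070 days → 4 November 2033.

2033-11-04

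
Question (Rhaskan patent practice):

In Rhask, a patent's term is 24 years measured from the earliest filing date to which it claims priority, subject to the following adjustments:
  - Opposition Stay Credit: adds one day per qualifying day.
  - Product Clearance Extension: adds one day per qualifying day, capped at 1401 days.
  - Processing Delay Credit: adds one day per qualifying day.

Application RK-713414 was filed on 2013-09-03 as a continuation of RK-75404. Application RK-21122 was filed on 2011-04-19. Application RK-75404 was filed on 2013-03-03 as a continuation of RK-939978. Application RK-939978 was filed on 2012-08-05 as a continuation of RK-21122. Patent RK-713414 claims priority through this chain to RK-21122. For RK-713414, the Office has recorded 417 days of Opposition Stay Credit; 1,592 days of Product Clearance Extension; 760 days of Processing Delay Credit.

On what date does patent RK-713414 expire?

2042-05-10

Earliest priority filing: 19 April 2011.
Base term: 19 April 2011 + 24 years → 19 April 2035.
Opposition Stay Credit: +417 days → 9 June 2036.
Product Clearance Extension: 1592 days claimed exceeds the 1401-day cap, so +1401 days → 10 April 2040.
Processing Delay Credit: +760 days → 10 May 2042.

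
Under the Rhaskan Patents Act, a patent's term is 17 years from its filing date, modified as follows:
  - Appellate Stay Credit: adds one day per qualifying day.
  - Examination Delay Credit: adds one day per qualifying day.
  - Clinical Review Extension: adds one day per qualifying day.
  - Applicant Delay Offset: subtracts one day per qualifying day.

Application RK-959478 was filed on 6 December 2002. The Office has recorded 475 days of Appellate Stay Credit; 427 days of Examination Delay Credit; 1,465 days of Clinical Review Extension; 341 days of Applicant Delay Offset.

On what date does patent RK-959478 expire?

June 23, 2025

Base term: filing date + 17 years → 6 December 2019.
Appellate Stay Credit: +475 days → 25 March 2021.
Examination Delay Credit: +427 days → 26 May 2022.
Clinical Review Extension: +1465 days → 30 May 2026.
Applicant Delay Offset: −341 days → 23 June 2025.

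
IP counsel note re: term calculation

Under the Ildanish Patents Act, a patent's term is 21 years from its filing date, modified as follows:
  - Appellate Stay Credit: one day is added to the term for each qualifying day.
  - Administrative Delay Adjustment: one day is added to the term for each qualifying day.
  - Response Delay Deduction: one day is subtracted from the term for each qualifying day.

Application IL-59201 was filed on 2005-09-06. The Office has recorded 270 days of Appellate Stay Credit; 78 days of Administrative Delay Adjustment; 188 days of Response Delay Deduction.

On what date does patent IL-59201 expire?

February 13, 2027

Base term: filing date + 21 years → 6 September 2026.
Appellate Stay Credit: +270 days → 3 June 2027.
Administrative Delay Adjustment: +78 days → 20 August 2027.
Response Delay Deduction: −188 days → 13 February 2027.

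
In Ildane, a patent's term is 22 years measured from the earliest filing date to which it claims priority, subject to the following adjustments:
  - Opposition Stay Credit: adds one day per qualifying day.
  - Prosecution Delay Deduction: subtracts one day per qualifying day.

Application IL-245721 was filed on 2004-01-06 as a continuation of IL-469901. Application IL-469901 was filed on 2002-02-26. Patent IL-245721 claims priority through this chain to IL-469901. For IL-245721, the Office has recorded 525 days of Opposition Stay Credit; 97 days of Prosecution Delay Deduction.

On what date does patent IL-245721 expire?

Earliest priority filing: 26 February 2002.
Base term: 26 February 2002 + 22 years → 26 February 2024.
Opposition Stay Credit: +525 days → 4 August 2025.
Prosecution Delay Deduction: −97 days → 29 April 2025.

2025-04-29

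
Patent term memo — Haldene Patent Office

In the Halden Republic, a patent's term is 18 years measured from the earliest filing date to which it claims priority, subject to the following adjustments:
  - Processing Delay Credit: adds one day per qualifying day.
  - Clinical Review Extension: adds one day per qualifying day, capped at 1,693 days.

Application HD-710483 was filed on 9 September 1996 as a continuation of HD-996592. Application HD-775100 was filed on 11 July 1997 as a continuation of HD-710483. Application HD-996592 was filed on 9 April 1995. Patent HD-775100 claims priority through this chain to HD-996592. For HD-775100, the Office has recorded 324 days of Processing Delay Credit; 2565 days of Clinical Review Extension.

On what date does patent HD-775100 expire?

2018-10-17

Earliest priority filing: 9 April 1995.
Base term: 9 April 1995 + 18 years → 9 April 2013.
Processing Delay Credit: +324 days → 27 February 2014.
Clinical Review Extension: 2565 days claimed exceeds the 1693-day cap, so +1693 days → 17 October 2018.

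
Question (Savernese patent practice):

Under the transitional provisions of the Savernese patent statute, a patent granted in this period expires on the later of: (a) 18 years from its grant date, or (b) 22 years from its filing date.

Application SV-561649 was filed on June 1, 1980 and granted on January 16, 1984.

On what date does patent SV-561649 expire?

(a) grant + 18 years → 16 January 2002.
(b) filing + 22 years → 1 June 2002.
Later of the two: 1 June 2002.

June 1, 2002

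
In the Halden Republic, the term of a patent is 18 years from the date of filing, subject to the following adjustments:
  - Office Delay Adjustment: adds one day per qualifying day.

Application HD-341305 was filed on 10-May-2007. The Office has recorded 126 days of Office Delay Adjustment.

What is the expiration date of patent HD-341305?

Base term: filing date + 18 years → 10 May 2025.
Office Delay Adjustment: +126 days → 13 September 2025.

2025-09-13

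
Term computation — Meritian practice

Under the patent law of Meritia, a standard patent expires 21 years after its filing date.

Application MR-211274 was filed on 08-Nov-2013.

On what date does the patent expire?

Filing date + 21 years → 8 November 2034.

2034-11-08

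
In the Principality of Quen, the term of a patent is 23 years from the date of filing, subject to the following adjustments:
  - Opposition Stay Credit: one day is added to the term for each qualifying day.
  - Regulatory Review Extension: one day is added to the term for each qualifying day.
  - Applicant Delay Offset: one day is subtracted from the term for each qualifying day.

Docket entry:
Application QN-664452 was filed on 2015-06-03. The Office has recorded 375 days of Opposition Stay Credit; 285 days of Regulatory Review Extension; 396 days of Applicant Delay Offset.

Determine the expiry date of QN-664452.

Base term: filing date + 23 years → 3 June 2038.
Opposition Stay Credit: +375 days → 13 June 2039.
Regulatory Review Extension: +285 days → 24 March 2040.
Applicant Delay Offset: −396 days → 22 February 2039.

2039-02-22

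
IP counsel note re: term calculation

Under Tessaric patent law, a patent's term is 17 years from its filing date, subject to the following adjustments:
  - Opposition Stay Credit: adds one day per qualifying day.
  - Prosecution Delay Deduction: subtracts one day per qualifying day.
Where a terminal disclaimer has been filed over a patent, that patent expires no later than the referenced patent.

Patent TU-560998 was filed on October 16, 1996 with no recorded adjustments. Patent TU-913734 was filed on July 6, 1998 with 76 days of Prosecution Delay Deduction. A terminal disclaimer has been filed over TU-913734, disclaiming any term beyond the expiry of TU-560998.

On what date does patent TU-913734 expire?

Natural term of TU-913734:
  Base: filing + 17 years → 6 July 2015.
  Prosecution Delay Deduction: −76 days → 21 April 2015.
Expiry of referenced patent TU-560998:
  Base: filing + 17 years → 16 October 2013.
Terminal disclaimer: TU-913734 expires on the earlier of 21 April 2015 and 16 October 2013.

October 16, 2013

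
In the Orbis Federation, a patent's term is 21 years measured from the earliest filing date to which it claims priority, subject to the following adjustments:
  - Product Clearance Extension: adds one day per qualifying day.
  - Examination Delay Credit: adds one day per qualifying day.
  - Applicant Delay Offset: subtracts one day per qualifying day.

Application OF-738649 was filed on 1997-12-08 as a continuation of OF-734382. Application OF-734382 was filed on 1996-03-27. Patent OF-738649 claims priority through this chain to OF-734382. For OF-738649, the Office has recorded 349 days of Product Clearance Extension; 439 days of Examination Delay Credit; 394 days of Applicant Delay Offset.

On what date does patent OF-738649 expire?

Earliest priority filing: 27 March 1996.
Base term: 27 March 1996 + 21 years → 27 March 2017.
Product Clearance Extension: +349 days → 11 March 2018.
Examination Delay Credit: +439 days → 24 May 2019.
Applicant Delay Offset: −394 days → 25 April 2018.

April 25, 2018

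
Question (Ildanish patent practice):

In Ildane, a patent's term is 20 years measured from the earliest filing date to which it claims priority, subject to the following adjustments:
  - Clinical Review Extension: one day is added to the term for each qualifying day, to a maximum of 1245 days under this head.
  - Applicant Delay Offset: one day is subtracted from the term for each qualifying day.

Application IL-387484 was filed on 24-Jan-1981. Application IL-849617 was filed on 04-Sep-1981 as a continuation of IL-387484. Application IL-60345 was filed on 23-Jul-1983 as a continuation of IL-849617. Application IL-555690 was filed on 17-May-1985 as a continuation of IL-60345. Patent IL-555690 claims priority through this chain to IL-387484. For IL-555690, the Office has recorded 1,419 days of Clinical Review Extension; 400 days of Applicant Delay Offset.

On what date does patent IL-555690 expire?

May 19, 2003

Earliest priority filing: 24 January 1981.
Base term: 24 January 1981 + 20 years → 24 January 2001.
Clinical Review Extension: 1419 days claimed exceeds the 1245-day cap, so +1245 days → 22 June 2004.
Applicant Delay Offset: −400 days → 19 May 2003.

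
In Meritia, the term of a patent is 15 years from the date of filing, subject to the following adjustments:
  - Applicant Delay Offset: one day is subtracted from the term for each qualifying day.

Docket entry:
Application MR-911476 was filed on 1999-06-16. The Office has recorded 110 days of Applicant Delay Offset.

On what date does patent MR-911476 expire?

February 26, 2014

Base term: filing date + 15 years → 16 June 2014.
Applicant Delay Offset: −110 days → 26 February 2014.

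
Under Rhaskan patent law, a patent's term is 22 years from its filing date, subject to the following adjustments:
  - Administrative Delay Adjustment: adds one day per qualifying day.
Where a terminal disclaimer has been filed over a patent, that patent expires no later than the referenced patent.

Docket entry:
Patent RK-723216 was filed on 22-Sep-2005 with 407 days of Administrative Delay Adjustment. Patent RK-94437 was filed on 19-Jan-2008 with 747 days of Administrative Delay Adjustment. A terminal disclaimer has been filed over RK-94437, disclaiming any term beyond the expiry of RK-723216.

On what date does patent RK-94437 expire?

Natural term of RK-94437:
  Base: filing + 22 years → 19 January 2030.
  Administrative Delay Adjustment: +747 days → 5 February 2032.
Expiry of referenced patent RK-723216:
  Base: filing + 22 years → 22 September 2027.
  Administrative Delay Adjustment: +407 days → 2 November 2028.
Terminal disclaimer: RK-94437 expires on the earlier of 5 February 2032 and 2 November 2028.

November 2, 2028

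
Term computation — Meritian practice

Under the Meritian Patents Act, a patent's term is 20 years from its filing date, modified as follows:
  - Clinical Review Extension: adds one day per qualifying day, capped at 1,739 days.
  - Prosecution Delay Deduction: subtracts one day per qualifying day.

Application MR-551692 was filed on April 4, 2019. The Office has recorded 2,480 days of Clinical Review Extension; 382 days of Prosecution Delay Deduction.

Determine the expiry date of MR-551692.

Base term: filing date + 20 years → 4 April 2039.
Clinical Review Extension: 2480 days claimed exceeds the 1739-day cap, so +1739 days → 7 January 2044.
Prosecution Delay Deduction: −382 days → 21 December 2042.

December 21, 2042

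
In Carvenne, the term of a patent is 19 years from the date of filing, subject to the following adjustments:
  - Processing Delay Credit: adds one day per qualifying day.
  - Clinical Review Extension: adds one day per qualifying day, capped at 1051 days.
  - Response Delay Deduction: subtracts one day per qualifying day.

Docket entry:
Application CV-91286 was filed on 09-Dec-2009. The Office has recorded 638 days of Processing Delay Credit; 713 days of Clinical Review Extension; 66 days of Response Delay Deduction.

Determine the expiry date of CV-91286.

June 16, 2032

Base term: filing date + 19 years → 9 December 2028.
Processing Delay Credit: +638 days → 8 September 2030.
Clinical Review Extension: 713 days (within the 1051-day cap) → +713 days → 21 August 2032.
Response Delay Deduction: −66 days → 16 June 2032.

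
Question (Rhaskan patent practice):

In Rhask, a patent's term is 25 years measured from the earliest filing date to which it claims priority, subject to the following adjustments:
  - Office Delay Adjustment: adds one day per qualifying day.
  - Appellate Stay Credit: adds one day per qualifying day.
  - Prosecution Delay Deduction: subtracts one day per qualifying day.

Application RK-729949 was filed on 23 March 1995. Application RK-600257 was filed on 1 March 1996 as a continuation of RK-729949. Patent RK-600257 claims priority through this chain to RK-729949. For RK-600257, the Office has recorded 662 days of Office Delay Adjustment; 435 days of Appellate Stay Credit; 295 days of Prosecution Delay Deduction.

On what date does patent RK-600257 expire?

Earliest priority filing: 23 March 1995.
Base term: 23 March 1995 + 25 years → 23 March 2020.
Office Delay Adjustment: +662 days → 14 January 2022.
Appellate Stay Credit: +435 days → 25 March 2023.
Prosecution Delay Deduction: −295 days → 3 June 2022.

June 3, 2022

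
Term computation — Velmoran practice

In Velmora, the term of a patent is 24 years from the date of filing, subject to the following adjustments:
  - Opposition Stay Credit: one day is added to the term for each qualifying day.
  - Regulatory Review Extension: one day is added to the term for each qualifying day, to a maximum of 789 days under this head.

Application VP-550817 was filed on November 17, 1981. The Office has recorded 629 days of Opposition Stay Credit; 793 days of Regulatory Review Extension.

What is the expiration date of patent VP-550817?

October 5, 2009

Base term: filing date + 24 years → 17 November 2005.
Opposition Stay Credit: +629 days → 8 August 2007.
Regulatory Review Extension: 793 days claimed exceeds the 789-day cap, so +789 days → 5 October 2009.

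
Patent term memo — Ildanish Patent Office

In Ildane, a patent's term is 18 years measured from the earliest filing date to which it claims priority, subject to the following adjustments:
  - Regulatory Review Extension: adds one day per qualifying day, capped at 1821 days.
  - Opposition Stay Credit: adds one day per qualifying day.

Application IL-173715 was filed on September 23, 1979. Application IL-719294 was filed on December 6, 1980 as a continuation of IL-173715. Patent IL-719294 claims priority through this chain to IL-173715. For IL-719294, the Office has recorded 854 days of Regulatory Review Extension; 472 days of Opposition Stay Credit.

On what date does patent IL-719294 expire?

May 11, 2001

Earliest priority filing: 23 September 1979.
Base term: 23 September 1979 + 18 years → 23 September 1997.
Regulatory Review Extension: 854 days (within the 1821-day cap) → +854 days → 25 January 2000.
Opposition Stay Credit: +472 days → 11 May 2001.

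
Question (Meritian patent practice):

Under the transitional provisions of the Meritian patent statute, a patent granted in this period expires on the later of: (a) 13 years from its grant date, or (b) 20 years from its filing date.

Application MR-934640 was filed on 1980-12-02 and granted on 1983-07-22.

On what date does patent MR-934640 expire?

December 2, 2000

(a) grant + 13 years → 22 July 1996.
(b) filing + 20 years → 2 December 2000.
Later of the two: 2 December 2000.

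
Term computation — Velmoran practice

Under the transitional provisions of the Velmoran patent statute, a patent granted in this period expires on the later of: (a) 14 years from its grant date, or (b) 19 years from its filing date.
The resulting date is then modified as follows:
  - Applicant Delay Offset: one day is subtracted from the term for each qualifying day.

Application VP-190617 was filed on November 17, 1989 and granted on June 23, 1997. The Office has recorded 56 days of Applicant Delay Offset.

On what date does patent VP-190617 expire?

(a) grant + 14 years → 23 June 2011.
(b) filing + 19 years → 17 November 2008.
Later of the two: 23 June 2011.
Applicant Delay Offset: −56 days → 28 April 2011.

April 28, 2011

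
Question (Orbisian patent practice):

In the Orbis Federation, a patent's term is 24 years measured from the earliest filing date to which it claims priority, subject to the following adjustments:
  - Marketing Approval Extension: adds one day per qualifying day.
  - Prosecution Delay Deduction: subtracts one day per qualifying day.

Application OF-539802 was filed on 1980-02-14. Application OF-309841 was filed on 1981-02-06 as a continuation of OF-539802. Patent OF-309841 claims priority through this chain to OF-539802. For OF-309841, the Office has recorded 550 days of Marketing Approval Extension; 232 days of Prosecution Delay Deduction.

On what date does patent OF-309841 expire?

Earliest priority filing: 14 February 1980.
Base term: 14 February 1980 + 24 years → 14 February 2004.
Marketing Approval Extension: +550 days → 17 August 2005.
Prosecution Delay Deduction: −232 days → 28 December 2004.

December 28, 2004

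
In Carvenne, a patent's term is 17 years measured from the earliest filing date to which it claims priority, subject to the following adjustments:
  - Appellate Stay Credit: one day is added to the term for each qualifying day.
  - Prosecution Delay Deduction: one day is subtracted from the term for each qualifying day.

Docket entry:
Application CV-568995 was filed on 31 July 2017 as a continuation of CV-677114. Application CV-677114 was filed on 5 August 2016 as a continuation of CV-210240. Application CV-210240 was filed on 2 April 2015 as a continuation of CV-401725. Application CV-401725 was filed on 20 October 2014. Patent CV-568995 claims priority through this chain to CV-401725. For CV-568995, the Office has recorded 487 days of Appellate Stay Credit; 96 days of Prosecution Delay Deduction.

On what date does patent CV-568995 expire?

November 14, 2032

Earliest priority filing: 20 October 2014.
Base term: 20 October 2014 + 17 years → 20 October 2031.
Appellate Stay Credit: +487 days → 18 February 2033.
Prosecution Delay Deduction: −96 days → 14 November 2032.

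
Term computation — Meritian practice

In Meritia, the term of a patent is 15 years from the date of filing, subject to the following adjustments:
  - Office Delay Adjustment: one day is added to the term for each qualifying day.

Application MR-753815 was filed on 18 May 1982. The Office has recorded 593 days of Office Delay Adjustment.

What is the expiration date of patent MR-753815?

1999-01-01

Base term: filing date + 15 years → 18 May 1997.
Office Delay Adjustment: +593 days → 1 January 1999.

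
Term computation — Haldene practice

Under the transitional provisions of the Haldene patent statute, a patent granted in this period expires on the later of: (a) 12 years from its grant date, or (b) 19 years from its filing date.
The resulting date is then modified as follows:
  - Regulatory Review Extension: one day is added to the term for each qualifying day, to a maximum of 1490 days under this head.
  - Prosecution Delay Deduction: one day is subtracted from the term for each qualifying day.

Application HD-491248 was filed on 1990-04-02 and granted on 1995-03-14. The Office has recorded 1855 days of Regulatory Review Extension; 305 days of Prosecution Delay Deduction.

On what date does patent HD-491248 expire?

(a) grant + 12 years → 14 March 2007.
(b) filing + 19 years → 2 April 2009.
Later of the two: 2 April 2009.
Regulatory Review Extension: 1855 days claimed exceeds the 1490-day cap, so +1490 days → 1 May 2013.
Prosecution Delay Deduction: −305 days → 30 June 2012.

2012-06-30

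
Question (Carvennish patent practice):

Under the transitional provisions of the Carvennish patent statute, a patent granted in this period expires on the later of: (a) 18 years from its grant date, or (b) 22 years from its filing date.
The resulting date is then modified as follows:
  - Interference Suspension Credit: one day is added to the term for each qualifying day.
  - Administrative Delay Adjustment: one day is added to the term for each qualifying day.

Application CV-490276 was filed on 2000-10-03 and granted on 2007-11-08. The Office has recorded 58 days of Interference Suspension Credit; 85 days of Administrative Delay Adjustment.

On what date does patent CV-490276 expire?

(a) grant + 18 years → 8 November 2025.
(b) filing + 22 years → 3 October 2022.
Later of the two: 8 November 2025.
Interference Suspension Credit: +58 days → 5 January 2026.
Administrative Delay Adjustment: +85 days → 31 March 2026.

2026-03-31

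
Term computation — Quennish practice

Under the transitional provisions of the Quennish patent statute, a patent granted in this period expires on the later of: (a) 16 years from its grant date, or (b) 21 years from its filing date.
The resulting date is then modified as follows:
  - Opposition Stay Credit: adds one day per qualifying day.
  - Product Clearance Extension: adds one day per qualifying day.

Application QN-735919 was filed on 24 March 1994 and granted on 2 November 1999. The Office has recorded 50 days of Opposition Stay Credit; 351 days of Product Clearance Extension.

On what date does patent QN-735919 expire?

2016-12-07

(a) grant + 16 years → 2 November 2015.
(b) filing + 21 years → 24 March 2015.
Later of the two: 2 November 2015.
Opposition Stay Credit: +50 days → 22 December 2015.
Product Clearance Extension: +351 days → 7 December 2016.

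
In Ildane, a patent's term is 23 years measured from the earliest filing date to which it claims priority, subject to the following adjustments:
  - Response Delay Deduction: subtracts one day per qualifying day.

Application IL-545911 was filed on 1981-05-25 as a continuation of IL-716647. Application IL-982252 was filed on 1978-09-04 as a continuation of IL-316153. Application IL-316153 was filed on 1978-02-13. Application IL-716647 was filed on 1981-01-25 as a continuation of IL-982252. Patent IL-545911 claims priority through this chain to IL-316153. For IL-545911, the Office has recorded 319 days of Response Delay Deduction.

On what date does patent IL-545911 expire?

March 31, 2000

Earliest priority filing: 13 February 1978.
Base term: 13 February 1978 + 23 years → 13 February 2001.
Response Delay Deduction: −319 days → 31 March 2000.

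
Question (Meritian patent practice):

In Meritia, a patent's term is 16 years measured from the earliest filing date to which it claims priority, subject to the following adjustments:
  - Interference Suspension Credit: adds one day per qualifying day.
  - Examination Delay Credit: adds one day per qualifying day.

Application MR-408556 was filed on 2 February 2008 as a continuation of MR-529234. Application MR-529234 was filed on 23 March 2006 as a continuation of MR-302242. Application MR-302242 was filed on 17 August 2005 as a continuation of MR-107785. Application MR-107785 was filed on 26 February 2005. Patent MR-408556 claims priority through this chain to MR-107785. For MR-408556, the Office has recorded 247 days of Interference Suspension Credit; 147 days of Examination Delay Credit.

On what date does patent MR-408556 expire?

Earliest priority filing: 26 February 2005.
Base term: 26 February 2005 + 16 years → 26 February 2021.
Interference Suspension Credit: +247 days → 31 October 2021.
Examination Delay Credit: +147 days → 27 March 2022.

March 27, 2022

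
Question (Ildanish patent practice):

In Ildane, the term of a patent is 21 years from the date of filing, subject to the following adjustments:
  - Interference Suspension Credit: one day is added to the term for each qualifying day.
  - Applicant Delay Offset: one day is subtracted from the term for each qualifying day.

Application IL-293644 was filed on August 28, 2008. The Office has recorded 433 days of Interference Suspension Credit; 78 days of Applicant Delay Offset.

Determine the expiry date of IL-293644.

Base term: filing date + 21 years → 28 August 2029.
Interference Suspension Credit: +433 days → 4 November 2030.
Applicant Delay Offset: −78 days → 18 August 2030.

August 18, 2030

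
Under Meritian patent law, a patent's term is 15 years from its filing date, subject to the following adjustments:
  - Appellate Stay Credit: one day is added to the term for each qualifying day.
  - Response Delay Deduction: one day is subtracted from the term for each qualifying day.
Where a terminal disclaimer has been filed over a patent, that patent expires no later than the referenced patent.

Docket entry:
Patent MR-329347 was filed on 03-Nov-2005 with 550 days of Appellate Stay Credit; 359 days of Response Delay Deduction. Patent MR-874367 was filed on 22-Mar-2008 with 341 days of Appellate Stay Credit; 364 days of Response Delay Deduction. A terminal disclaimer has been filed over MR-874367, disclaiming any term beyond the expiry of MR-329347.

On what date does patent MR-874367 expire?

Natural term of MR-874367:
  Base: filing + 15 years → 22 March 2023.
  Appellate Stay Credit: +341 days → 26 February 2024.
  Response Delay Deduction: −364 days → 27 February 2023.
Expiry of referenced patent MR-329347:
  Base: filing + 15 years → 3 November 2020.
  Appellate Stay Credit: +550 days → 7 May 2022.
  Response Delay Deduction: −359 days → 13 May 2021.
Terminal disclaimer: MR-874367 expires on the earlier of 27 February 2023 and 13 May 2021.

2021-05-13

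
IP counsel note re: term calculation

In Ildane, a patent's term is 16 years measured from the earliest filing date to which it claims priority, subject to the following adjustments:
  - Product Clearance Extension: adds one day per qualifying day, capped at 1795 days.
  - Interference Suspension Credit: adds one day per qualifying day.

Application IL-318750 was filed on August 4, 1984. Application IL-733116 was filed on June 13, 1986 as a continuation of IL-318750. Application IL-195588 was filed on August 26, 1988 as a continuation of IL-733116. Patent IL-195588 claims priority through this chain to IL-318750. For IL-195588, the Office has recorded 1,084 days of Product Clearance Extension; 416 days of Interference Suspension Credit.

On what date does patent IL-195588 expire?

September 12, 2004

Earliest priority filing: 4 August 1984.
Base term: 4 August 1984 + 16 years → 4 August 2000.
Product Clearance Extension: 1084 days (within the 1795-day cap) → +1084 days → 24 July 2003.
Interference Suspension Credit: +416 days → 12 September 2004.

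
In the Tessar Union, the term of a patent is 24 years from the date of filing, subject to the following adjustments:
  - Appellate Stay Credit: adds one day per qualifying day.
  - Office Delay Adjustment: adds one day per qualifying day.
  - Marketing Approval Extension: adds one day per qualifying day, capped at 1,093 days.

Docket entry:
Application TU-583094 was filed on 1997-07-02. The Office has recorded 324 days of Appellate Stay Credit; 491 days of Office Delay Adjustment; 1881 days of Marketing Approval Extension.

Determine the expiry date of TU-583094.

Base term: filing date + 24 years → 2 July 2021.
Appellate Stay Credit: +324 days → 22 May 2022.
Office Delay Adjustment: +491 days → 25 September 2023.
Marketing Approval Extension: 1881 days claimed exceeds the 1093-day cap, so +1093 days → 22 September 2026.

September 22, 2026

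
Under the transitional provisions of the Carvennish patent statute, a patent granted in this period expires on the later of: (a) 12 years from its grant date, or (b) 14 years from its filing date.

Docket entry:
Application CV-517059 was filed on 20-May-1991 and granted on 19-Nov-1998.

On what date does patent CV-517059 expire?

2010-11-19

(a) grant + 12 years → 19 November 2010.
(b) filing + 14 years → 20 May 2005.
Later of the two: 19 November 2010.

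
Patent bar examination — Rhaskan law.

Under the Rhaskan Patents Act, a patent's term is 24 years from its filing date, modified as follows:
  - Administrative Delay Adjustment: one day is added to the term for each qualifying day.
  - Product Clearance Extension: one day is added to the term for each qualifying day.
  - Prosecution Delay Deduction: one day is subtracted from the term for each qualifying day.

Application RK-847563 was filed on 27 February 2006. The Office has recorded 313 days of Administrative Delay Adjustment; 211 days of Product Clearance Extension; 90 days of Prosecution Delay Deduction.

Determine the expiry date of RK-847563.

Base term: filing date + 24 years → 27 February 2030.
Administrative Delay Adjustment: +313 days → 6 January 2031.
Product Clearance Extension: +211 days → 5 August 2031.
Prosecution Delay Deduction: −90 days → 7 May 2031.

May 7, 2031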